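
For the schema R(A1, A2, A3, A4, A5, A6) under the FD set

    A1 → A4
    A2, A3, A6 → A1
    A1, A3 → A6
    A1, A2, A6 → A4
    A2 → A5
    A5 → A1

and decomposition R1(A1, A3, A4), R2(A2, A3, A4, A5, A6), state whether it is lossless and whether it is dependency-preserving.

lossy and not dependency-preserving

Lossless test: (A3, A4)⁺ = {A3, A4}, which is a superkey of neither fragment — lossy.
Dependency preservation: the restricted closure of {A2, A3, A6} across the fragments never reaches {A1}, so A2, A3, A6 → A1 cannot be enforced without a join — not preserved.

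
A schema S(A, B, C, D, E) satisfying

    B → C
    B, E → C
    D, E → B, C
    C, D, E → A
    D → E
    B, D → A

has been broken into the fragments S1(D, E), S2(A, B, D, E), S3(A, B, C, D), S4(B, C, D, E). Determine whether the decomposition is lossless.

Yes

Chase test. Columns are A, B, C, D, E; row i has aⱼ where attribute j ∈ Si, else bᵢⱼ.
Initial tableau (one row per fragment):
  row 1: b11 b12 b13 a4 a5
  row 2: a1 a2 b23 a4 a5
  row 3: a1 a2 a3 a4 b35
  row 4: b41 a2 a3 a4 a5
Rows 2 and 3 agree on B; apply B→C and equate their C entries.
Rows 1 and 2 agree on D, E; apply D, E→B, C and equate their B, C entries.
Rows 1 and 2 agree on C, D, E; apply C, D, E→A and equate their A entries.
Rows 1 and 4 agree on C, D, E; apply C, D, E→A and equate their A entries.
Rows 1 and 3 agree on D; apply D→E and equate their E entries.
Row 1 is now all distinguished symbols — the join is lossless.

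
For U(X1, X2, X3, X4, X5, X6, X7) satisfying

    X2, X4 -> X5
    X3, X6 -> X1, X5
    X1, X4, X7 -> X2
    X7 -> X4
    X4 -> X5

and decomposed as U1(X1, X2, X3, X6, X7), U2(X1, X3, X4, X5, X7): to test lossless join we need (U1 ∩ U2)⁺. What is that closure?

U1 ∩ U2 = {X1, X3, X7}.
X7 → X4 applies, adding X4
X4 → X5 applies, adding X5
X1, X4, X7 → X2 applies, adding X2
Closure: {X1, X2, X3, X4, X5, X7}.

X1, X2, X3, X4, X5, X7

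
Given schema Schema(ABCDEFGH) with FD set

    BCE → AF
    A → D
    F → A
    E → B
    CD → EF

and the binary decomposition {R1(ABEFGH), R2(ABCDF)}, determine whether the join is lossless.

No

Common attributes: R1 ∩ R2 = {ABF}.
Closure of {ABF}: A → D applies, adding D. So (ABF)⁺ = {ABDF}.
The closure contains neither all of R1 = {ABEFGH} nor all of R2 = {ABCDF}, so the common attributes are not a superkey of either fragment. The join is lossy.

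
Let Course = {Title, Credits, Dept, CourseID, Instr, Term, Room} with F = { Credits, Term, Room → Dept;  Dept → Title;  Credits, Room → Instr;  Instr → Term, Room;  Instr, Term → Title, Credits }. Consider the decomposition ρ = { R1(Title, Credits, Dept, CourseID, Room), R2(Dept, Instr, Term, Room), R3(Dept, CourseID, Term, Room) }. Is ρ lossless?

Chase test. Columns are Title, Credits, Dept, CourseID, Instr, Term, Room; row i has aⱼ where attribute j ∈ Ri, else bᵢⱼ.
Initial tableau (one row per fragment):
  row 1: a1 a2 a3 a4 b15 b16 a7
  row 2: b21 b22 a3 b24 a5 a6 a7
  row 3: b31 b32 a3 a4 b35 a6 a7
Rows 1 and 2 agree on Dept; apply Dept→Title and equate their Title entries.
Rows 1 and 3 agree on Dept; apply Dept→Title and equate their Title entries.
No row becomes fully distinguished — the join is lossy.

No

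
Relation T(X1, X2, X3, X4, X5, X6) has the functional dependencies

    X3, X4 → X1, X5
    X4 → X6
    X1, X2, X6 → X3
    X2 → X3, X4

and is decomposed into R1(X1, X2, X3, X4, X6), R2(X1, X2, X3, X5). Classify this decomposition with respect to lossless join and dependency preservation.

lossless but not dependency-preserving

Lossless test: (X1, X2, X3)⁺ = {X1, X2, X3, X4, X5, X6}, which contains all of one fragment — lossless.
Dependency preservation: the restricted closure of {X3, X4} across the fragments never reaches {X1, X5}, so X3, X4 → X1, X5 cannot be enforced without a join — not preserved.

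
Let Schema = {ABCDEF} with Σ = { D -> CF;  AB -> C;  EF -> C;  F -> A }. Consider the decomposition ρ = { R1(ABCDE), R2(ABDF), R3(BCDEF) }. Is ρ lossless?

Yes

Chase test. Columns are ABCDEF; row i has aⱼ where attribute j ∈ Ri, else bᵢⱼ.
Initial tableau (one row per fragment):
  row 1: a1 a2 a3 a4 a5 b16
  row 2: a1 a2 b23 a4 b25 a6
  row 3: b31 a2 a3 a4 a5 a6
Rows 1 and 2 agree on D; apply D→CF and equate their CF entries.
Rows 1 and 3 agree on F; apply F→A and equate their A entries.
Row 1 is now all distinguished symbols — the join is lossless.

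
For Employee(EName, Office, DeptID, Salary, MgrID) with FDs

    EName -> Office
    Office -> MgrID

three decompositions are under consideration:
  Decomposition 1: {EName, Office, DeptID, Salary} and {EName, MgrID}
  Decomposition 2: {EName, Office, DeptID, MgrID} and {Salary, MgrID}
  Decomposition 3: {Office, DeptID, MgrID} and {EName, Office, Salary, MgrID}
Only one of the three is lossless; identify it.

Decomposition 1

Decomposition 1: common = {EName}, closure = {EName, Office, MgrID} → lossless.
Decomposition 2: common = {MgrID}, closure = {MgrID} → lossy.
Decomposition 3: common = {Office, MgrID}, closure = {Office, MgrID} → lossy.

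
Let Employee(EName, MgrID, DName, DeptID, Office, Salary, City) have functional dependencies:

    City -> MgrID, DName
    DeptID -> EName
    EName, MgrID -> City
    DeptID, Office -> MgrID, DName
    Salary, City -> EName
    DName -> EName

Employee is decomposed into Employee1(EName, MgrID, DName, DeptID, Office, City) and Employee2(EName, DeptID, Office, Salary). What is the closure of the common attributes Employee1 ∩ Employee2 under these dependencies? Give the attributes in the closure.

Employee1 ∩ Employee2 = {EName, DeptID, Office}.
DeptID, Office → MgrID, DName applies, adding MgrID, DName
EName, MgrID → City applies, adding City
Closure: {EName, MgrID, DName, DeptID, Office, City}.

EName, MgrID, DName, DeptID, Office, City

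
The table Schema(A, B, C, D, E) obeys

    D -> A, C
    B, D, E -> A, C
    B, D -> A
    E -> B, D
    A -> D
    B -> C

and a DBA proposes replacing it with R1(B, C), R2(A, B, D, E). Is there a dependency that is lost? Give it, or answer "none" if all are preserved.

D -> A, C

Check D → A, C: no single fragment contains all of {A, C, D}, and the restricted closure of {D} across the fragments never reaches {A, C}.
B, D, E → A, C is preserved.
B, D → A is preserved.
E → B, D is preserved.
A → D is preserved.
B → C is preserved.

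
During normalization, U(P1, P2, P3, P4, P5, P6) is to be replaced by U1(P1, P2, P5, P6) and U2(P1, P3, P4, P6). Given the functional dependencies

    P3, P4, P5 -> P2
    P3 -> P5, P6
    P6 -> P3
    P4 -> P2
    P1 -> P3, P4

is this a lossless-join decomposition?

Common attributes: U1 ∩ U2 = {P1, P6}.
Closure of {P1, P6}: P6 → P3 applies, adding P3; P1 → P3, P4 applies, adding P4; P3 → P5, P6 applies, adding P5; P4 → P2 applies, adding P2. So (P1, P6)⁺ = {P1, P2, P3, P4, P5, P6}.
This closure contains every attribute of U1, so U1 ∩ U2 → U1. The join is lossless.

Yes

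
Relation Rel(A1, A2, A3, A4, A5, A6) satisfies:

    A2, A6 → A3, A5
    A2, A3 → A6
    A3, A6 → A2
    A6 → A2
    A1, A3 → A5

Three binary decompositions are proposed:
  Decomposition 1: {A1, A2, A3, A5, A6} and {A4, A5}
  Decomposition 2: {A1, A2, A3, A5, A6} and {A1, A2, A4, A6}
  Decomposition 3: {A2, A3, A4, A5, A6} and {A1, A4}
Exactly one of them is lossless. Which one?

Decomposition 2

Decomposition 1: common = {A5}, closure = {A5} → lossy.
Decomposition 2: common = {A1, A2, A6}, closure = {A1, A2, A3, A5, A6} → lossless.
Decomposition 3: common = {A4}, closure = {A4} → lossy.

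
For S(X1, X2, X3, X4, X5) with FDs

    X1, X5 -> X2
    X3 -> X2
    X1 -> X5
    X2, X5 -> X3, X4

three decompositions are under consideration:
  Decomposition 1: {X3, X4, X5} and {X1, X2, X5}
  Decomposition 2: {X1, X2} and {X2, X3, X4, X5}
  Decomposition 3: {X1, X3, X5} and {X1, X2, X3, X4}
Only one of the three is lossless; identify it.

Decomposition 1: common = {X5}, closure = {X5} → lossy.
Decomposition 2: common = {X2}, closure = {X2} → lossy.
Decomposition 3: common = {X1, X3}, closure = {X1, X2, X3, X4, X5} → lossless.

Decomposition 3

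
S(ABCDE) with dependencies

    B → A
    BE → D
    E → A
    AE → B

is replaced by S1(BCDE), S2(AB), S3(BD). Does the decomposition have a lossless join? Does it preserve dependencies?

Lossless test (chase): Rows 1 and 2 agree on B; apply B→A and equate their A entries. Rows 1 and 3 agree on B; apply B→A and equate their A entries. Row 1 is now all distinguished symbols — the join is lossless.
Dependency preservation: E → A; AE → B are not contained in any single fragment, but the restricted closure of each left-hand side across the fragments still reaches the right-hand side; the remaining FDs each lie inside some fragment. All dependencies are preserved.

lossless and dependency-preserving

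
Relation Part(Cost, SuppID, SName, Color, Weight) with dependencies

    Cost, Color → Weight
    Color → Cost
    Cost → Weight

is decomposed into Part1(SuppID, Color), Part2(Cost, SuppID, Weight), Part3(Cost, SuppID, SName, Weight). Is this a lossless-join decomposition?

No

Chase test. Columns are Cost, SuppID, SName, Color, Weight; row i has aⱼ where attribute j ∈ Parti, else bᵢⱼ.
Initial tableau (one row per fragment):
  row 1: b11 a2 b13 a4 b15
  row 2: a1 a2 b23 b24 a5
  row 3: a1 a2 a3 b34 a5
No row becomes fully distinguished — the join is lossy.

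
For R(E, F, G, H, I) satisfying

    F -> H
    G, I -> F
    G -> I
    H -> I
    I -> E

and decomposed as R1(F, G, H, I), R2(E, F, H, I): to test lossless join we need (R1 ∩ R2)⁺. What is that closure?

E, F, H, I

R1 ∩ R2 = {F, H, I}.
I → E applies, adding E
Closure: {E, F, H, I}.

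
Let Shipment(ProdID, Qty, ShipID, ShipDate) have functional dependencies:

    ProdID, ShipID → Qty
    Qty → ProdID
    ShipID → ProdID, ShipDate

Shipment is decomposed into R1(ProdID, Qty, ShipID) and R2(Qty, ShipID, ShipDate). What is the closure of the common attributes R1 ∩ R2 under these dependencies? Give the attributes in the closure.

R1 ∩ R2 = {Qty, ShipID}.
Qty → ProdID applies, adding ProdID
ShipID → ProdID, ShipDate applies, adding ShipDate
Closure: {ProdID, Qty, ShipID, ShipDate}.

ProdID, Qty, ShipID, ShipDate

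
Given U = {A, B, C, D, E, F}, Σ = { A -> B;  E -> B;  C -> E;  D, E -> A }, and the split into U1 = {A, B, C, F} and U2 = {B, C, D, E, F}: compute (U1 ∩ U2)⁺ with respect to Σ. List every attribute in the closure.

B, C, E, F

U1 ∩ U2 = {B, C, F}.
C → E applies, adding E
Closure: {B, C, E, F}.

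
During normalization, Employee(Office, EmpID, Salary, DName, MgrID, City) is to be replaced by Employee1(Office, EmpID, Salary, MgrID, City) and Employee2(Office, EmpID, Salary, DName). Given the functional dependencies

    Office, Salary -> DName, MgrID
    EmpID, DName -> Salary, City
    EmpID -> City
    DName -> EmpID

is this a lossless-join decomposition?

Common attributes: Employee1 ∩ Employee2 = {Office, EmpID, Salary}.
Closure of {Office, EmpID, Salary}: Office, Salary → DName, MgrID applies, adding DName, MgrID; EmpID, DName → Salary, City applies, adding City. So (Office, EmpID, Salary)⁺ = {Office, EmpID, Salary, DName, MgrID, City}.
This closure contains every attribute of Employee1, so Employee1 ∩ Employee2 → Employee1. The join is lossless.

Yes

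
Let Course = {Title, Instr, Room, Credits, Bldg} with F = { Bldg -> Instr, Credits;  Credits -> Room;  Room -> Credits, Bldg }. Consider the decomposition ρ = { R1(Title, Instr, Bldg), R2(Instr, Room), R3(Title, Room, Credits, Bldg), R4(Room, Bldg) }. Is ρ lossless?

Yes

Chase test. Columns are Title, Instr, Room, Credits, Bldg; row i has aⱼ where attribute j ∈ Ri, else bᵢⱼ.
Initial tableau (one row per fragment):
  row 1: a1 a2 b13 b14 a5
  row 2: b21 a2 a3 b24 b25
  row 3: a1 b32 a3 a4 a5
  row 4: b41 b42 a3 b44 a5
Rows 1 and 3 agree on Bldg; apply Bldg→Instr, Credits and equate their Instr, Credits entries.
Rows 1 and 4 agree on Bldg; apply Bldg→Instr, Credits and equate their Instr, Credits entries.
Rows 1 and 3 agree on Credits; apply Credits→Room and equate their Room entries.
Rows 1 and 2 agree on Room; apply Room→Credits, Bldg and equate their Credits, Bldg entries.
Row 1 is now all distinguished symbols — the join is lossless.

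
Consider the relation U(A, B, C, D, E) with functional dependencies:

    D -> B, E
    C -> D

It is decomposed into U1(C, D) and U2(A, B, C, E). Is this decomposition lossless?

Yes

Common attributes: U1 ∩ U2 = {C}.
Closure of {C}: C → D applies, adding D; D → B, E applies, adding B, E. So (C)⁺ = {B, C, D, E}.
This closure contains every attribute of U1, so U1 ∩ U2 → U1. The join is lossless.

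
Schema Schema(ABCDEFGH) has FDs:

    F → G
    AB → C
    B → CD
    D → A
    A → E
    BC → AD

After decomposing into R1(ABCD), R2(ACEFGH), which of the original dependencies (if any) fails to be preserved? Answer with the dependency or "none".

none

F → G lies within R2.
AB → C lies within R1.
B → CD lies within R1.
D → A lies within R1.
A → E lies within R2.
BC → AD lies within R1.
Every dependency is enforceable on the fragments, so the decomposition is dependency-preserving.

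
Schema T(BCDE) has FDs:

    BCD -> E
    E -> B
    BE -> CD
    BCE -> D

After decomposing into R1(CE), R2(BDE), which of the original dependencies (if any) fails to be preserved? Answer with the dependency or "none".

BCD -> E

Check BCD → E: no single fragment contains all of {BCDE}, and the restricted closure of {BCD} across the fragments never reaches {E}.
E → B is preserved.
BE → CD is preserved.
BCE → D is preserved.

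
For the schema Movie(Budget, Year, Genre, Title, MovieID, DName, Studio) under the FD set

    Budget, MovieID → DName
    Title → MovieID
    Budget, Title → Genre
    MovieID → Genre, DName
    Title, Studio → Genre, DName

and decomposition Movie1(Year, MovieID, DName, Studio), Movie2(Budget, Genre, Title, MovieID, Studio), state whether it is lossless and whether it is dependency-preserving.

Lossless test: (MovieID, Studio)⁺ = {Genre, MovieID, DName, Studio}, which is a superkey of neither fragment — lossy.
Dependency preservation: Budget, MovieID → DName; MovieID → Genre, DName; Title, Studio → Genre, DName are not contained in any single fragment, but the restricted closure of each left-hand side across the fragments still reaches the right-hand side; the remaining FDs each lie inside some fragment. All dependencies are preserved.

lossy but dependency-preserving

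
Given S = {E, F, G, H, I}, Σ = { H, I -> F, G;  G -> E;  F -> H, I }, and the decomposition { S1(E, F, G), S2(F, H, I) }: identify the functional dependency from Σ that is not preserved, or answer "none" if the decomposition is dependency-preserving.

none

H, I → F, G: restricted closure across fragments reaches F, G.
G → E lies within S1.
F → H, I lies within S2.
Every dependency is enforceable on the fragments, so the decomposition is dependency-preserving.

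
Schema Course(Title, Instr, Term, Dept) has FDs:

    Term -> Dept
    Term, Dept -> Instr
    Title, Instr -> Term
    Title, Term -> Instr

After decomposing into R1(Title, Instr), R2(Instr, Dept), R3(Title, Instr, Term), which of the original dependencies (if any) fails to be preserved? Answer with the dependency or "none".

Check Term → Dept: no single fragment contains all of {Term, Dept}, and the restricted closure of {Term} across the fragments never reaches {Dept}.
Term, Dept → Instr is preserved.
Title, Instr → Term is preserved.
Title, Term → Instr is preserved.

Term -> Dept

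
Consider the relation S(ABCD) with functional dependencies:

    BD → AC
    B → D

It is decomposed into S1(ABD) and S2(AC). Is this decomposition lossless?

No

Common attributes: S1 ∩ S2 = {A}.
No dependency enlarges {A}, so (A)⁺ = {A}.
The closure contains neither all of S1 = {ABD} nor all of S2 = {AC}, so the common attributes are not a superkey of either fragment. The join is lossy.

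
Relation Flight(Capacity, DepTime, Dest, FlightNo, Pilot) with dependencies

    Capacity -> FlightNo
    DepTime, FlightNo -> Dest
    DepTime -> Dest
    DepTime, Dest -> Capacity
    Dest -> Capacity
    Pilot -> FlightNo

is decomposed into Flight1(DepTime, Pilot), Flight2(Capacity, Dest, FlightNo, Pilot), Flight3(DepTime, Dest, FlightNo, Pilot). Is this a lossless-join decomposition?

Chase test. Columns are Capacity, DepTime, Dest, FlightNo, Pilot; row i has aⱼ where attribute j ∈ Flighti, else bᵢⱼ.
Initial tableau (one row per fragment):
  row 1: b11 a2 b13 b14 a5
  row 2: a1 b22 a3 a4 a5
  row 3: b31 a2 a3 a4 a5
Rows 1 and 3 agree on DepTime; apply DepTime→Dest and equate their Dest entries.
Rows 1 and 3 agree on DepTime, Dest; apply DepTime, Dest→Capacity and equate their Capacity entries.
Rows 1 and 2 agree on Dest; apply Dest→Capacity and equate their Capacity entries.
Rows 1 and 2 agree on Pilot; apply Pilot→FlightNo and equate their FlightNo entries.
Row 1 is now all distinguished symbols — the join is lossless.

Yes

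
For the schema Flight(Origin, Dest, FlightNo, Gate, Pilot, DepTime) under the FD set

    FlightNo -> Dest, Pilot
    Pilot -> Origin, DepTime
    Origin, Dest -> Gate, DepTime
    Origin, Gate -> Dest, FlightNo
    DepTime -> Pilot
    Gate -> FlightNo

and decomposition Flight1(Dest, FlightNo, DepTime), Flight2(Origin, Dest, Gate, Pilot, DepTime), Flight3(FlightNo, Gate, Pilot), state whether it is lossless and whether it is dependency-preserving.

Lossless test (chase): Rows 1 and 3 agree on FlightNo; apply FlightNo→Dest, Pilot and equate their Dest, Pilot entries. Rows 1 and 2 agree on Pilot; apply Pilot→Origin, DepTime and equate their Origin, DepTime entries. Rows 1 and 3 agree on Pilot; apply Pilot→Origin, DepTime and equate their Origin, DepTime entries. Rows 1 and 2 agree on Origin, Dest; apply Origin, Dest→Gate, DepTime and equate their Gate, DepTime entries. Rows 1 and 2 agree on Origin, Gate; apply Origin, Gate→Dest, FlightNo and equate their Dest, FlightNo entries. Row 1 is now all distinguished symbols — the join is lossless.
Dependency preservation: FlightNo → Dest, Pilot; Origin, Gate → Dest, FlightNo are not contained in any single fragment, but the restricted closure of each left-hand side across the fragments still reaches the right-hand side; the remaining FDs each lie inside some fragment. All dependencies are preserved.

lossless and dependency-preserving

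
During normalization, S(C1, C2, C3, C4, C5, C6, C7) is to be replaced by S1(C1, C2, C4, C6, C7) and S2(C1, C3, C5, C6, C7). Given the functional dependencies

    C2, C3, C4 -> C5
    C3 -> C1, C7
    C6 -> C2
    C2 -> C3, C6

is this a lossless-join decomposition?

No

Common attributes: S1 ∩ S2 = {C1, C6, C7}.
Closure of {C1, C6, C7}: C6 → C2 applies, adding C2; C2 → C3, C6 applies, adding C3. So (C1, C6, C7)⁺ = {C1, C2, C3, C6, C7}.
The closure contains neither all of S1 = {C1, C2, C4, C6, C7} nor all of S2 = {C1, C3, C5, C6, C7}, so the common attributes are not a superkey of either fragment. The join is lossy.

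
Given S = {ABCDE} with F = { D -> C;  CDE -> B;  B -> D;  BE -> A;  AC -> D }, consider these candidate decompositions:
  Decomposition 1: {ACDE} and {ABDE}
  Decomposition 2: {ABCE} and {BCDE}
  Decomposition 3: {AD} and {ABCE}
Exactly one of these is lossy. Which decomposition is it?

Decomposition 3

Decomposition 1: common = {ADE}, closure = {ABCDE} → lossless.
Decomposition 2: common = {BCE}, closure = {ABCDE} → lossless.
Decomposition 3: common = {A}, closure = {A} → lossy.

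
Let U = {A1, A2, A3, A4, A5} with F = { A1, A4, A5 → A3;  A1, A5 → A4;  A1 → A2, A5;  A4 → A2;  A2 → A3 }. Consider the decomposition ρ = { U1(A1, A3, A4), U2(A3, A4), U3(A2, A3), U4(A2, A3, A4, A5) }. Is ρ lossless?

Chase test. Columns are A1, A2, A3, A4, A5; row i has aⱼ where attribute j ∈ Ui, else bᵢⱼ.
Initial tableau (one row per fragment):
  row 1: a1 b12 a3 a4 b15
  row 2: b21 b22 a3 a4 b25
  row 3: b31 a2 a3 b34 b35
  row 4: b41 a2 a3 a4 a5
Rows 1 and 2 agree on A4; apply A4→A2 and equate their A2 entries.
Rows 1 and 4 agree on A4; apply A4→A2 and equate their A2 entries.
No row becomes fully distinguished — the join is lossy.

No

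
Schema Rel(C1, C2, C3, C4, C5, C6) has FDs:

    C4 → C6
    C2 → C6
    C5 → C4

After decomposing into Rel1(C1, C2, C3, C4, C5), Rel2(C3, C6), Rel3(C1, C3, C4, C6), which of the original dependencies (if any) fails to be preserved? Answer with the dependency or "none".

C2 → C6

Check C2 → C6: no single fragment contains all of {C2, C6}, and the restricted closure of {C2} across the fragments never reaches {C6}.
C4 → C6 is preserved.
C5 → C4 is preserved.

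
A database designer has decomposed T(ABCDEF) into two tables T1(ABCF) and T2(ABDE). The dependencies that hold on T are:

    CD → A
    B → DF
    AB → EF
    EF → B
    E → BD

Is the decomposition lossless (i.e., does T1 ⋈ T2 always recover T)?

Common attributes: T1 ∩ T2 = {AB}.
Closure of {AB}: B → DF applies, adding DF; AB → EF applies, adding E. So (AB)⁺ = {ABDEF}.
This closure contains every attribute of T2, so T1 ∩ T2 → T2. The join is lossless.

Yes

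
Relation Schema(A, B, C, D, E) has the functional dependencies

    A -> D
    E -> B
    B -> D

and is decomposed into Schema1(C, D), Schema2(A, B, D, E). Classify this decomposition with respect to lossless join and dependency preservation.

Lossless test: (D)⁺ = {D}, which is a superkey of neither fragment — lossy.
Dependency preservation: every FD's attributes lie within a single fragment, so each can be enforced locally — preserved.

lossy but dependency-preserving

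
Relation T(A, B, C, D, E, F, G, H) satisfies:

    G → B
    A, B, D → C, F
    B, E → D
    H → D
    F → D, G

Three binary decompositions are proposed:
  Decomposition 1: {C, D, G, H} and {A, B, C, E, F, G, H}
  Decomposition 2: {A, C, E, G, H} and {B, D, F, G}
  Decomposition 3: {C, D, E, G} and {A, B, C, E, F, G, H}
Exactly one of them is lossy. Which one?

Decomposition 1: common = {C, G, H}, closure = {B, C, D, G, H} → lossless.
Decomposition 2: common = {G}, closure = {B, G} → lossy.
Decomposition 3: common = {C, E, G}, closure = {B, C, D, E, G} → lossless.

Decomposition 2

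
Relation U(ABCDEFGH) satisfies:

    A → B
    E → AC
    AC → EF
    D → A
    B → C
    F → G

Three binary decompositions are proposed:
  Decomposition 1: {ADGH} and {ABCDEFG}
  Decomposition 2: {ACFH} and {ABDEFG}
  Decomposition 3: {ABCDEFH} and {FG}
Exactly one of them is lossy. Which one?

Decomposition 2

Decomposition 1: common = {ADG}, closure = {ABCDEFG} → lossless.
Decomposition 2: common = {AF}, closure = {ABCEFG} → lossy.
Decomposition 3: common = {F}, closure = {FG} → lossless.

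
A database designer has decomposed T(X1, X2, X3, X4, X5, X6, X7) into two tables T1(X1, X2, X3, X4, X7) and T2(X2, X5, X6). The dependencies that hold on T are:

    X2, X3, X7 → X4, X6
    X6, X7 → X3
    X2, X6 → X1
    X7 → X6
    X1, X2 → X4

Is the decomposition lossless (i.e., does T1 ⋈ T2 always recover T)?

Common attributes: T1 ∩ T2 = {X2}.
No dependency enlarges {X2}, so (X2)⁺ = {X2}.
The closure contains neither all of T1 = {X1, X2, X3, X4, X7} nor all of T2 = {X2, X5, X6}, so the common attributes are not a superkey of either fragment. The join is lossy.

No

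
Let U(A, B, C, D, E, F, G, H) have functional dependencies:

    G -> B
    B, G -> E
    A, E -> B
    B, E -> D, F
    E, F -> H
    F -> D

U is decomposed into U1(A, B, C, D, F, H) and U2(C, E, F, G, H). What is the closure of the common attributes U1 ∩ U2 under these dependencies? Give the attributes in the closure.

U1 ∩ U2 = {C, F, H}.
F → D applies, adding D
Closure: {C, D, F, H}.

C, D, F, H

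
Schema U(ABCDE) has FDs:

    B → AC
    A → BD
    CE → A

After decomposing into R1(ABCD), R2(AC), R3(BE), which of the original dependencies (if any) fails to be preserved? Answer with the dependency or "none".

Check CE → A: no single fragment contains all of {ACE}, and the restricted closure of {CE} across the fragments never reaches {A}.
B → AC is preserved.
A → BD is preserved.

CE → A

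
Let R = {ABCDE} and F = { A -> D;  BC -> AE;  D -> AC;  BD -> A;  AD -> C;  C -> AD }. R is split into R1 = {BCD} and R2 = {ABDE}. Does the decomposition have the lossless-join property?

Common attributes: R1 ∩ R2 = {BD}.
Closure of {BD}: D → AC applies, adding AC; BC → AE applies, adding E. So (BD)⁺ = {ABCDE}.
This closure contains every attribute of R1, so R1 ∩ R2 → R1. The join is lossless.

Yes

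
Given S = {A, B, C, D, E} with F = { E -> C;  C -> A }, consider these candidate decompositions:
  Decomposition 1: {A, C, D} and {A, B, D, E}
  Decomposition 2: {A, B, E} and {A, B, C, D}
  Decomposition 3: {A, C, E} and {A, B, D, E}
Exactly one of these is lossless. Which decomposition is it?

Decomposition 3

Decomposition 1: common = {A, D}, closure = {A, D} → lossy.
Decomposition 2: common = {A, B}, closure = {A, B} → lossy.
Decomposition 3: common = {A, E}, closure = {A, C, E} → lossless.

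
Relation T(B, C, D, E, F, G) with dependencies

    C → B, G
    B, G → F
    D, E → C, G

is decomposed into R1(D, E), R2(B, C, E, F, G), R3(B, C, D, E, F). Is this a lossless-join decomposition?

Chase test. Columns are B, C, D, E, F, G; row i has aⱼ where attribute j ∈ Ri, else bᵢⱼ.
Initial tableau (one row per fragment):
  row 1: b11 b12 a3 a4 b15 b16
  row 2: a1 a2 b23 a4 a5 a6
  row 3: a1 a2 a3 a4 a5 b36
Rows 2 and 3 agree on C; apply C→B, G and equate their B, G entries.
Rows 1 and 3 agree on D, E; apply D, E→C, G and equate their C, G entries.
Rows 1 and 2 agree on C; apply C→B, G and equate their B, G entries.
Rows 1 and 2 agree on B, G; apply B, G→F and equate their F entries.
Row 1 is now all distinguished symbols — the join is lossless.

Yes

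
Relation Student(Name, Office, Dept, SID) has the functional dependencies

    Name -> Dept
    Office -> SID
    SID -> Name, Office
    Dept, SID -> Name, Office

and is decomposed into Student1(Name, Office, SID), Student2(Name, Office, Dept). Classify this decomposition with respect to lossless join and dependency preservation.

Lossless test: (Name, Office)⁺ = {Name, Office, Dept, SID}, which contains all of one fragment — lossless.
Dependency preservation: Dept, SID → Name, Office is not contained in any single fragment, but the restricted closure of its left-hand side across the fragments still reaches the right-hand side; the remaining FDs each lie inside some fragment. All dependencies are preserved.

lossless and dependency-preserving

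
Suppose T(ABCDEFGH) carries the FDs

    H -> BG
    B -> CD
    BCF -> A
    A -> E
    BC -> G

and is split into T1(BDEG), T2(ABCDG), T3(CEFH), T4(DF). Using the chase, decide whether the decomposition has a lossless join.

Chase test. Columns are ABCDEFGH; row i has aⱼ where attribute j ∈ Ti, else bᵢⱼ.
Initial tableau (one row per fragment):
  row 1: b11 a2 b13 a4 a5 b16 a7 b18
  row 2: a1 a2 a3 a4 b25 b26 a7 b28
  row 3: b31 b32 a3 b34 a5 a6 b37 a8
  row 4: b41 b42 b43 a4 b45 a6 b47 b48
Rows 1 and 2 agree on B; apply B→CD and equate their CD entries.
No row becomes fully distinguished — the join is lossy.

No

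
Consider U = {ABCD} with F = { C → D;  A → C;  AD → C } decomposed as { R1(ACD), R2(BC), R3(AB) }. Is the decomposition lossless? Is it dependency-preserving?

lossless and dependency-preserving

Lossless test (chase): Rows 1 and 2 agree on C; apply C→D and equate their D entries. Rows 1 and 3 agree on A; apply A→C and equate their C entries. Rows 1 and 3 agree on C; apply C→D and equate their D entries. Row 3 is now all distinguished symbols — the join is lossless.
Dependency preservation: every FD's attributes lie within a single fragment, so each can be enforced locally — preserved.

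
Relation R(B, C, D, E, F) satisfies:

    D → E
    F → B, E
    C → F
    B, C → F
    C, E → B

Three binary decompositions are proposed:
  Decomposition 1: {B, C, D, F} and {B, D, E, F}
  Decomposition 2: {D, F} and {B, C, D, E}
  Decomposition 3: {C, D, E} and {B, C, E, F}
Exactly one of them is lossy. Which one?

Decomposition 1: common = {B, D, F}, closure = {B, D, E, F} → lossless.
Decomposition 2: common = {D}, closure = {D, E} → lossy.
Decomposition 3: common = {C, E}, closure = {B, C, E, F} → lossless.

Decomposition 2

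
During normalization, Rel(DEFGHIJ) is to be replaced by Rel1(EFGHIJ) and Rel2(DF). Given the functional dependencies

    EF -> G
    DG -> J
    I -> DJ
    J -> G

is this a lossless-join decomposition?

Common attributes: Rel1 ∩ Rel2 = {F}.
No dependency enlarges {F}, so (F)⁺ = {F}.
The closure contains neither all of Rel1 = {EFGHIJ} nor all of Rel2 = {DF}, so the common attributes are not a superkey of either fragment. The join is lossy.

No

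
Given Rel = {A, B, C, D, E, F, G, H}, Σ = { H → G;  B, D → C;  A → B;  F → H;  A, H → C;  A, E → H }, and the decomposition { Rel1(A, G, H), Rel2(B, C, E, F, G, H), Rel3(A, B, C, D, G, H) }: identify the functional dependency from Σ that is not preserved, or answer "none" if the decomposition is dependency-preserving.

Check A, E → H: no single fragment contains all of {A, E, H}, and the restricted closure of {A, E} across the fragments never reaches {H}.
H → G is preserved.
B, D → C is preserved.
A → B is preserved.
F → H is preserved.
A, H → C is preserved.

A, E → H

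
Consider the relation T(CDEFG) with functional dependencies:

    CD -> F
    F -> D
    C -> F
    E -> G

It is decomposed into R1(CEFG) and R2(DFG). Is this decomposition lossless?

Common attributes: R1 ∩ R2 = {FG}.
Closure of {FG}: F → D applies, adding D. So (FG)⁺ = {DFG}.
This closure contains every attribute of R2, so R1 ∩ R2 → R2. The join is lossless.

Yes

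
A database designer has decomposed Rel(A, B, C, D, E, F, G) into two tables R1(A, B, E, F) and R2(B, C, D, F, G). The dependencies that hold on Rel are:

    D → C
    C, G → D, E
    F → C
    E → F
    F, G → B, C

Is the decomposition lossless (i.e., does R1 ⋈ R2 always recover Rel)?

No

Common attributes: R1 ∩ R2 = {B, F}.
Closure of {B, F}: F → C applies, adding C. So (B, F)⁺ = {B, C, F}.
The closure contains neither all of R1 = {A, B, E, F} nor all of R2 = {B, C, D, F, G}, so the common attributes are not a superkey of either fragment. The join is lossy.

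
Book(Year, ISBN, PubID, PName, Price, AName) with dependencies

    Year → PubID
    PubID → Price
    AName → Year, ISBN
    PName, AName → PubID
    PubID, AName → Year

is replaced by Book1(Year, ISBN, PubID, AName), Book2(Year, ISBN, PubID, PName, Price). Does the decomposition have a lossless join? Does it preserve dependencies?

Lossless test: (Year, ISBN, PubID)⁺ = {Year, ISBN, PubID, Price}, which is a superkey of neither fragment — lossy.
Dependency preservation: PName, AName → PubID is not contained in any single fragment, but the restricted closure of its left-hand side across the fragments still reaches the right-hand side; the remaining FDs each lie inside some fragment. All dependencies are preserved.

lossy but dependency-preserving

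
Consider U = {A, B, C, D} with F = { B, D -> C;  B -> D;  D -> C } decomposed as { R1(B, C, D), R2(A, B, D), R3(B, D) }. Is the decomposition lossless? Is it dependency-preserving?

lossless and dependency-preserving

Lossless test (chase): Rows 1 and 2 agree on B, D; apply B, D→C and equate their C entries. Rows 1 and 3 agree on B, D; apply B, D→C and equate their C entries. Row 2 is now all distinguished symbols — the join is lossless.
Dependency preservation: every FD's attributes lie within a single fragment, so each can be enforced locally — preserved.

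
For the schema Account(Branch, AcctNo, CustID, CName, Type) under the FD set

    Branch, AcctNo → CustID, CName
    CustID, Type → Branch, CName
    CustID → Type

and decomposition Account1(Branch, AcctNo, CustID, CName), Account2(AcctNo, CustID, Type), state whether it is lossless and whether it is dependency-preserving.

Lossless test: (AcctNo, CustID)⁺ = {Branch, AcctNo, CustID, CName, Type}, which contains all of one fragment — lossless.
Dependency preservation: CustID, Type → Branch, CName is not contained in any single fragment, but the restricted closure of its left-hand side across the fragments still reaches the right-hand side; the remaining FDs each lie inside some fragment. All dependencies are preserved.

lossless and dependency-preserving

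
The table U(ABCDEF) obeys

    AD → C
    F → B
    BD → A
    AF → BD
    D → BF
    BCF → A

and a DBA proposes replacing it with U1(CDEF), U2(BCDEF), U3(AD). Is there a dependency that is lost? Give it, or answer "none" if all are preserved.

Check AF → BD: no single fragment contains all of {ABDF}, and the restricted closure of {AF} across the fragments never reaches {BD}.
AD → C is preserved.
F → B is preserved.
BD → A is preserved.
D → BF is preserved.
BCF → A is preserved.

AF → BD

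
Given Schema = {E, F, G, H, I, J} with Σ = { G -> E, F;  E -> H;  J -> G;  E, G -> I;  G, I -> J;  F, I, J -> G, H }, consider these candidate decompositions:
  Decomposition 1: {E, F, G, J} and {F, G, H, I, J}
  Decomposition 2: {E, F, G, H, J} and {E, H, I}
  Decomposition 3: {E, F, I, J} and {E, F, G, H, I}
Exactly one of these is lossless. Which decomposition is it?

Decomposition 1: common = {F, G, J}, closure = {E, F, G, H, I, J} → lossless.
Decomposition 2: common = {E, H}, closure = {E, H} → lossy.
Decomposition 3: common = {E, F, I}, closure = {E, F, H, I} → lossy.

Decomposition 1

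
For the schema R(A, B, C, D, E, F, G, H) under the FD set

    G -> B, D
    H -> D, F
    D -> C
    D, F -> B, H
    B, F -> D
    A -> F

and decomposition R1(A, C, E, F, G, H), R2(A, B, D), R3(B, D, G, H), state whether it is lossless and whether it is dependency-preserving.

lossless but not dependency-preserving

Lossless test (chase): Rows 1 and 3 agree on G; apply G→B, D and equate their B, D entries. Rows 1 and 3 agree on H; apply H→D, F and equate their D, F entries. Rows 1 and 2 agree on D; apply D→C and equate their C entries. Rows 1 and 3 agree on D; apply D→C and equate their C entries. Rows 1 and 2 agree on A; apply A→F and equate their F entries. Rows 1 and 2 agree on D, F; apply D, F→B, H and equate their B, H entries. Row 1 is now all distinguished symbols — the join is lossless.
Dependency preservation: the restricted closure of {D} across the fragments never reaches {C}, so D → C cannot be enforced without a join — not preserved.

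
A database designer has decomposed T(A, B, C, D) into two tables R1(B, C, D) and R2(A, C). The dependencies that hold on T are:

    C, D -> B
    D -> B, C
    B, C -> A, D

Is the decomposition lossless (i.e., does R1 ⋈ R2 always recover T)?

No

Common attributes: R1 ∩ R2 = {C}.
No dependency enlarges {C}, so (C)⁺ = {C}.
The closure contains neither all of R1 = {B, C, D} nor all of R2 = {A, C}, so the common attributes are not a superkey of either fragment. The join is lossy.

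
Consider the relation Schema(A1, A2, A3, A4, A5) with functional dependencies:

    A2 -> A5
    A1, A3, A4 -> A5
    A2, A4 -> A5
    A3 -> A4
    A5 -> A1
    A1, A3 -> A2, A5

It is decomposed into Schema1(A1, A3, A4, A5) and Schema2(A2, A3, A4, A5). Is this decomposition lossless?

Yes

Common attributes: Schema1 ∩ Schema2 = {A3, A4, A5}.
Closure of {A3, A4, A5}: A5 → A1 applies, adding A1; A1, A3 → A2, A5 applies, adding A2. So (A3, A4, A5)⁺ = {A1, A2, A3, A4, A5}.
This closure contains every attribute of Schema1, so Schema1 ∩ Schema2 → Schema1. The join is lossless.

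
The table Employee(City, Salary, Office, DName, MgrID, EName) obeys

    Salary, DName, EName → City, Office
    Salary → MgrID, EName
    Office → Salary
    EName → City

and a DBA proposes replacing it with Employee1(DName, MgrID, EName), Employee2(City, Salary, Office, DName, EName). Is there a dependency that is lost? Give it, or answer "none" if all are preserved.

Salary → MgrID, EName

Check Salary → MgrID, EName: no single fragment contains all of {Salary, MgrID, EName}, and the restricted closure of {Salary} across the fragments never reaches {MgrID, EName}.
Salary, DName, EName → City, Office is preserved.
Office → Salary is preserved.
EName → City is preserved.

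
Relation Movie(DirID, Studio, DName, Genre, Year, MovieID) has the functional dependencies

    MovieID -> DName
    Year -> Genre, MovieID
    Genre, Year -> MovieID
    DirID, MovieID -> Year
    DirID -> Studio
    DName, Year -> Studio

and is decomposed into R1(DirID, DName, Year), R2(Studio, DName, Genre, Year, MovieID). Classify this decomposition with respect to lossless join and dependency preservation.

lossless but not dependency-preserving

Lossless test: (DName, Year)⁺ = {Studio, DName, Genre, Year, MovieID}, which contains all of one fragment — lossless.
Dependency preservation: the restricted closure of {DirID, MovieID} across the fragments never reaches {Year}, so DirID, MovieID → Year cannot be enforced without a join — not preserved.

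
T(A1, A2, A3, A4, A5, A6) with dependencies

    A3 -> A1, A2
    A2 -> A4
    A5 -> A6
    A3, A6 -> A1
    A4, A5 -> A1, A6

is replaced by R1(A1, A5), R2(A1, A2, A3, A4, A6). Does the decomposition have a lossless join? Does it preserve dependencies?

lossy and not dependency-preserving

Lossless test: (A1)⁺ = {A1}, which is a superkey of neither fragment — lossy.
Dependency preservation: the restricted closure of {A5} across the fragments never reaches {A6}, so A5 → A6 cannot be enforced without a join — not preserved.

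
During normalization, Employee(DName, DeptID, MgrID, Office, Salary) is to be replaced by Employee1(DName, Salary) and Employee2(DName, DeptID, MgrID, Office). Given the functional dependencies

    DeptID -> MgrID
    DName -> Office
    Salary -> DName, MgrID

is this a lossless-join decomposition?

No

Common attributes: Employee1 ∩ Employee2 = {DName}.
Closure of {DName}: DName → Office applies, adding Office. So (DName)⁺ = {DName, Office}.
The closure contains neither all of Employee1 = {DName, Salary} nor all of Employee2 = {DName, DeptID, MgrID, Office}, so the common attributes are not a superkey of either fragment. The join is lossy.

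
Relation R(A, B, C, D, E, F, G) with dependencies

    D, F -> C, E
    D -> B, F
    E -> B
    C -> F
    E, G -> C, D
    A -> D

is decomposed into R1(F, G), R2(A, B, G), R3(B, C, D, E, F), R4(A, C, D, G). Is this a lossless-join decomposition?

Yes

Chase test. Columns are A, B, C, D, E, F, G; row i has aⱼ where attribute j ∈ Ri, else bᵢⱼ.
Initial tableau (one row per fragment):
  row 1: b11 b12 b13 b14 b15 a6 a7
  row 2: a1 a2 b23 b24 b25 b26 a7
  row 3: b31 a2 a3 a4 a5 a6 b37
  row 4: a1 b42 a3 a4 b45 b46 a7
Rows 3 and 4 agree on D; apply D→B, F and equate their B, F entries.
Rows 2 and 4 agree on A; apply A→D and equate their D entries.
Rows 3 and 4 agree on D, F; apply D, F→C, E and equate their C, E entries.
Rows 2 and 3 agree on D; apply D→B, F and equate their B, F entries.
Rows 2 and 3 agree on D, F; apply D, F→C, E and equate their C, E entries.
Row 2 is now all distinguished symbols — the join is lossless.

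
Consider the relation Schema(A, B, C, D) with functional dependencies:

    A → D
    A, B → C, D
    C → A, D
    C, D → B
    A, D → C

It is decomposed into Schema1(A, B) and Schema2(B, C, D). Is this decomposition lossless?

Common attributes: Schema1 ∩ Schema2 = {B}.
No dependency enlarges {B}, so (B)⁺ = {B}.
The closure contains neither all of Schema1 = {A, B} nor all of Schema2 = {B, C, D}, so the common attributes are not a superkey of either fragment. The join is lossy.

No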